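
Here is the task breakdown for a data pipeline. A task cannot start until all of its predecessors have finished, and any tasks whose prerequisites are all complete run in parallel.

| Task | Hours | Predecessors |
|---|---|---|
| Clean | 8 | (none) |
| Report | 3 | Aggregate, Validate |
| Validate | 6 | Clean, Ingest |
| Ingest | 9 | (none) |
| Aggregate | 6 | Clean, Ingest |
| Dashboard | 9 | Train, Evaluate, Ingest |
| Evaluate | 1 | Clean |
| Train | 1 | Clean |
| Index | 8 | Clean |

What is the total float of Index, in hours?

Critical path: Ingest→Validate→Report = 9+6+3 = 18, so the finish is 18 hours.
The longest chain containing Index totals 16 hours.
So Index can slip 18 − 16 = 2 hours.

2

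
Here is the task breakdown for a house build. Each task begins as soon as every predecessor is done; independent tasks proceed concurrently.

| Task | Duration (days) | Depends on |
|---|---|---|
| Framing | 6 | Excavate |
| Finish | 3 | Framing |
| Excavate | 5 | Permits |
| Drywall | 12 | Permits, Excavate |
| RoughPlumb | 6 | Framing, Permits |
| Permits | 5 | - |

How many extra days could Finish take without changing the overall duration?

Permits→Excavate→Framing→RoughPlumb = 5+5+6+6 = 22 sets the makespan at 22 days.
The longest chain containing Finish totals 19 days.
Float = 22 − 19 = 3.

3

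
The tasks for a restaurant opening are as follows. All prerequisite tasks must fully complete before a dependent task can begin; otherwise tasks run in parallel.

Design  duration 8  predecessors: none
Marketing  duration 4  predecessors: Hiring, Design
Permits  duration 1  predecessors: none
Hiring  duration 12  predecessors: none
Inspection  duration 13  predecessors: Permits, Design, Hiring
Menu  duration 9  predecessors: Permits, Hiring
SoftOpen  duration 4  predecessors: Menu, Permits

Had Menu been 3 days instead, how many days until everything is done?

25

Critical path before the change: Hiring→Menu→SoftOpen = 12+9+4 = 25 giving 25 days.
Since Menu is critical, the -6 change carries straight to that chain (now 19 days).
New critical path: Hiring→Inspection = 12+13 = 25 ⇒ 25 days.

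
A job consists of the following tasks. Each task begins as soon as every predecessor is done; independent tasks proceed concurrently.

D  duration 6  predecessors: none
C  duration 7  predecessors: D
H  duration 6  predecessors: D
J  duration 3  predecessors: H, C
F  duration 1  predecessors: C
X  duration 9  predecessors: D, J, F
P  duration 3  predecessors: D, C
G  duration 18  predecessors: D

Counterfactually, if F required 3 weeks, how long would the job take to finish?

The binding path is D→C→J→X = 6+7+3+9 = 25; finish at 25 weeks.
The longest path through F is only 23 weeks, so F has float 2.
That remains the longest chain; total 25 weeks.

25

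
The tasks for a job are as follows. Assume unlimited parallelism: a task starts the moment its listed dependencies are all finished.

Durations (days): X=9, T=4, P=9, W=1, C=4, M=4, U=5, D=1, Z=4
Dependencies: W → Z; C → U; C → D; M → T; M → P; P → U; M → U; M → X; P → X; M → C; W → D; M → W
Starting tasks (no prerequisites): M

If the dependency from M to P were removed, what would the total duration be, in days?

Original critical path: M→P→X = 4+9+9 = 22 ⇒ 22 days.
Without M→P, P's earliest start moves from 4 to 0.
After: P→X = 9+9 = 18 → 18 days.

18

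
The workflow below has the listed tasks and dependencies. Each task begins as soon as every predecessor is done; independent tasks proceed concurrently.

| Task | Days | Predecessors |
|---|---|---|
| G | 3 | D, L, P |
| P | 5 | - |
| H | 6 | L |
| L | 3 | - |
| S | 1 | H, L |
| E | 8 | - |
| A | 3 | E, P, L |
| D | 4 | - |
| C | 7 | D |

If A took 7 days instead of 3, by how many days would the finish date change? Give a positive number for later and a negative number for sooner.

Baseline: E→A = 8+3 = 11 → 11 days.
A is on the critical path; changing it to 7 makes that path 15 days.
The critical path is still E→A; finish is now 15 days.
Change in finish: 15 − 11 = +4 days.

4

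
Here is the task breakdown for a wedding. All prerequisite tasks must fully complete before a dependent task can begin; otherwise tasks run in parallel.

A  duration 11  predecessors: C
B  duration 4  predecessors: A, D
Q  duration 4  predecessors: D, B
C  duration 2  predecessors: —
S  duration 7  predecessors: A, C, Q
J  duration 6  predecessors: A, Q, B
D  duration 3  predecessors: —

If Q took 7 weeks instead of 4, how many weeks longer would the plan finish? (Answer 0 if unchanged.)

The binding path is C→A→B→Q→S = 2+11+4+4+7 = 28; finish at 28 weeks.
Q lies on that path, so at 7 weeks the path becomes 31 weeks.
No other chain overtakes it, so the finish is 31 weeks.
Change in finish: 31 − 28 = +3 weeks.

3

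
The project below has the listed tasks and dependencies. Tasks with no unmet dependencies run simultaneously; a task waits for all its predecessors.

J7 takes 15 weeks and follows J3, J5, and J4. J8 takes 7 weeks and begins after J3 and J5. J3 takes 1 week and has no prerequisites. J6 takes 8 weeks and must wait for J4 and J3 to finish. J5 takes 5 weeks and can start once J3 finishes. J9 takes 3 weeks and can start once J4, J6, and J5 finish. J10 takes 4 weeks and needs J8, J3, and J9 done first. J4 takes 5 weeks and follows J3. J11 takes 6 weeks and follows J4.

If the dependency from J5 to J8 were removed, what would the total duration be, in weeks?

Original critical path: J3→J4→J6→J9→J10 = 1+5+8+3+4 = 21 ⇒ 21 weeks.
Without J5→J8, J8's earliest start moves from 6 to 1.
The longest chain is now J3→J4→J6→J9→J10 = 1+5+8+3+4 = 21, so the project takes 21 weeks.

21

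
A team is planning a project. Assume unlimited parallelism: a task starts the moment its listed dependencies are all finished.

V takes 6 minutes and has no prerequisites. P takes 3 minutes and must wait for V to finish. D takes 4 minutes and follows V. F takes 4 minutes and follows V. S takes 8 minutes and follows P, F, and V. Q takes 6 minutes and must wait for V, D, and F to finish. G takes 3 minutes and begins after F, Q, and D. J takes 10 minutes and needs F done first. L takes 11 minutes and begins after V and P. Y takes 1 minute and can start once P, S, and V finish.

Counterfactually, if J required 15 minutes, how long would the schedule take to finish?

The binding path is V→F→J = 6+4+10 = 20; finish at 20 minutes.
Since J is critical, the +5 change carries straight to that chain (now 25 minutes).
The critical path is still V→F→J; finish is now 25 minutes.

25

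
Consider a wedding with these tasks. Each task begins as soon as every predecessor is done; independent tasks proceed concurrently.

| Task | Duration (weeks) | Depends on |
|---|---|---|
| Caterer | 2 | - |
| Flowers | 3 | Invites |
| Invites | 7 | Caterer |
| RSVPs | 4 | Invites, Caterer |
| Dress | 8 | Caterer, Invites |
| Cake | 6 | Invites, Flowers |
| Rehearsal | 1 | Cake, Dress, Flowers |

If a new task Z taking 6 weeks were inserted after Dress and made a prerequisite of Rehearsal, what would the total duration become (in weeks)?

24

Originally the schedule takes 19 weeks.
With Z inserted, Rehearsal now waits for max(Cake, Dress, Flowers, Z).
New critical path: Caterer→Invites→Dress→Z→Rehearsal = 2+7+8+6+1 = 24 ⇒ 24 weeks.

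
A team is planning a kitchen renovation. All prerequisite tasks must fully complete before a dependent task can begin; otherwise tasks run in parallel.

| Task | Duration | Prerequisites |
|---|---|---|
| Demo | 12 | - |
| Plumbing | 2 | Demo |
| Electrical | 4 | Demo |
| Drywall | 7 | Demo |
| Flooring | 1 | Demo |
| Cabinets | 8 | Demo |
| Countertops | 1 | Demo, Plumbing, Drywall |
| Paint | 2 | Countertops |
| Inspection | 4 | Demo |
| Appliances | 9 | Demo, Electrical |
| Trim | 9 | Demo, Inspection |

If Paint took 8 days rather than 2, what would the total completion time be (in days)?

28

The binding path is Demo→Electrical→Appliances = 12+4+9 = 25; finish at 25 days.
Paint has 3 days of float (longest path through it is 22).
Now Demo→Drywall→Countertops→Paint = 12+7+1+8 = 28 is longest, so the finish becomes 28 days.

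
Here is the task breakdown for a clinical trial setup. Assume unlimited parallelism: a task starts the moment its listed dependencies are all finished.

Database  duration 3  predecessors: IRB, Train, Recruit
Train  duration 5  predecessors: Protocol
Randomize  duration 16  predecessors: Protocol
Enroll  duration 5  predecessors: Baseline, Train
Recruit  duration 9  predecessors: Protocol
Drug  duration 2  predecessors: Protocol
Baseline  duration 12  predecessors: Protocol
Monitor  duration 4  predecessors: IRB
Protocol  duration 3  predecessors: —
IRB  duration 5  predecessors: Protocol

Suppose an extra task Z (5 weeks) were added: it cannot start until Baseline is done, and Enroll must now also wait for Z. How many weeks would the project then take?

Originally the project takes 20 weeks.
With Z inserted, Enroll now waits for max(Baseline, Train, Z).
New critical path: Protocol→Baseline→Z→Enroll = 3+12+5+5 = 25 ⇒ 25 weeks.

25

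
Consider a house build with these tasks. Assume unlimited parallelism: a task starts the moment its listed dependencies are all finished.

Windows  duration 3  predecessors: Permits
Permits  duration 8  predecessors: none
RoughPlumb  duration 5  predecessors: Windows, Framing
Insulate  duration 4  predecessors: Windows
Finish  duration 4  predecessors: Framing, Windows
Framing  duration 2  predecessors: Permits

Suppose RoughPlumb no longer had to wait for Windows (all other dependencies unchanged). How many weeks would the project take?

15

With the dependency in place, Permits→Windows→RoughPlumb = 8+3+5 = 16 sets the finish at 16 weeks.
Without Windows→RoughPlumb, RoughPlumb's earliest start moves from 11 to 10.
New critical path: Permits→Framing→RoughPlumb = 8+2+5 = 15 ⇒ 15 weeks.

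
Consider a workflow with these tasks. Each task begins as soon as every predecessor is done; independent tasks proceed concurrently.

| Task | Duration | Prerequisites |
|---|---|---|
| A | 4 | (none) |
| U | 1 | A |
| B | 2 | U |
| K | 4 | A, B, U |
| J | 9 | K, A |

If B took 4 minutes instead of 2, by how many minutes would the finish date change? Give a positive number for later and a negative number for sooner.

Baseline: A→U→B→K→J = 4+1+2+4+9 = 20 → 20 minutes.
B lies on that path, so at 4 minutes the path becomes 22 minutes.
No other chain overtakes it, so the finish is 22 minutes.
Change in finish: 22 − 20 = +2 minutes.

2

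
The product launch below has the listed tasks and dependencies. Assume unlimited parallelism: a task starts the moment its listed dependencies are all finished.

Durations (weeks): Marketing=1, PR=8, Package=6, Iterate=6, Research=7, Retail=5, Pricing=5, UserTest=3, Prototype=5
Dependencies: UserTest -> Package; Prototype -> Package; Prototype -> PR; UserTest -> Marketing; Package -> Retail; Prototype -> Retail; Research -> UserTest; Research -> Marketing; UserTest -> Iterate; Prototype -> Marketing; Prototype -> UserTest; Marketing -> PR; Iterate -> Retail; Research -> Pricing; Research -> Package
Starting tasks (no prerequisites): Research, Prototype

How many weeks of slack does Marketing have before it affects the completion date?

Critical path: Research→UserTest→Iterate→Retail = 7+3+6+5 = 21, so the finish is 21 weeks.
The longest chain containing Marketing totals 19 weeks.
So Marketing can slip 13 − 11 = 2 weeks.

2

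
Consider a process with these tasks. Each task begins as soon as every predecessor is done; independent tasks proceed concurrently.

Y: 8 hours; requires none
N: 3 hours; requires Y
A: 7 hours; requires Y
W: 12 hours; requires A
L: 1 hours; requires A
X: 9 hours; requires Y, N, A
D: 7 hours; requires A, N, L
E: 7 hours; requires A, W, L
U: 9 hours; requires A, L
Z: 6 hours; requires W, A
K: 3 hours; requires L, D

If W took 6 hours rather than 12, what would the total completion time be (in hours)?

Baseline: Y→A→W→E = 8+7+12+7 = 34 → 34 hours.
W is on the critical path; changing it to 6 makes that path 28 hours.
The critical path is still Y→A→W→E; finish is now 28 hours.

28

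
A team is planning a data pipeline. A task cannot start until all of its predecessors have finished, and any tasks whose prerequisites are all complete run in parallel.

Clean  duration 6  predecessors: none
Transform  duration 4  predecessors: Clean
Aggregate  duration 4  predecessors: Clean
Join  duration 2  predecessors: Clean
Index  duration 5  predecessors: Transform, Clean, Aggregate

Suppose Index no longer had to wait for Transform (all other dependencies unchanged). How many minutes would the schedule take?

15

Original critical path: Clean→Transform→Index = 6+4+5 = 15 ⇒ 15 minutes.
Dropping Transform→Index doesn't change Index's earliest start (10); another predecessor still binds.
After: Clean→Aggregate→Index = 6+4+5 = 15 → 15 minutes.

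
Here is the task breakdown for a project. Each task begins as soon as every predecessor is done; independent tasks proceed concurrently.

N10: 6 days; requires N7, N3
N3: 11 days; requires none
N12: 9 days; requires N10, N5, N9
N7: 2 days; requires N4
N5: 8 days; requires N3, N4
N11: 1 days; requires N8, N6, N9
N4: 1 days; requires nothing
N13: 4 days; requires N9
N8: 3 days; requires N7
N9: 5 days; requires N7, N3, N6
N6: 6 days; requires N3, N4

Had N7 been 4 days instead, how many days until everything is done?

31

The binding path is N3→N6→N9→N12 = 11+6+5+9 = 31; finish at 31 days.
N7 is off the critical path — its longest chain is 18 days, giving 13 of slack.
No other chain overtakes it, so the finish is 31 days.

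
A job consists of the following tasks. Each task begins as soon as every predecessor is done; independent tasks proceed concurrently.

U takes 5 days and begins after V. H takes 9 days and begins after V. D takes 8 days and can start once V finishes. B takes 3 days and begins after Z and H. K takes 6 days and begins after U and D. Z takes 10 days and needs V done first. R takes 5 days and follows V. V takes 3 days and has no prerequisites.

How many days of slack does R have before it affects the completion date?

The longest chain is V→D→K = 3+8+6 = 17; overall finish 17 days.
Longest path through R: 8 days (earliest finish 8, latest finish 17).
Float = 17 − 8 = 9.

9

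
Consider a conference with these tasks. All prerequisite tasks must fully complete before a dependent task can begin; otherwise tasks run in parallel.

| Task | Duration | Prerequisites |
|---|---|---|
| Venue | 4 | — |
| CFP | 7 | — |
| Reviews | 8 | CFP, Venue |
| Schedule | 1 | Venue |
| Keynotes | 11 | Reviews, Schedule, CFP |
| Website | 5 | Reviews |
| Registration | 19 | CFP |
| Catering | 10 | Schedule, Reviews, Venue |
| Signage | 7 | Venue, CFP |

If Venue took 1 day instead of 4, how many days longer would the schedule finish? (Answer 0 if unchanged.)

As given, the longest chain is CFP→Reviews→Keynotes = 7+8+11 = 26, so the finish is 26 days.
The longest path through Venue is only 23 days, so Venue has float 3.
That remains the longest chain; total 26 days.
Change in finish: 26 − 26 = +0 days.

0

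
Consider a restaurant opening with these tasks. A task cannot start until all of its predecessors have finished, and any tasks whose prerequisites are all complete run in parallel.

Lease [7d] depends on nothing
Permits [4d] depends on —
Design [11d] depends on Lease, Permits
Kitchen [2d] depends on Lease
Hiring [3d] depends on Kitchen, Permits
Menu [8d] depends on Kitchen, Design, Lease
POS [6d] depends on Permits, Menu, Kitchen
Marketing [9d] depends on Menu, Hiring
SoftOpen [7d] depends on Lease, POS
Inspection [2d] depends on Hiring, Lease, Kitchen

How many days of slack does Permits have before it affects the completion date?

3

Critical path: Lease→Design→Menu→POS→SoftOpen = 7+11+8+6+7 = 39, so the finish is 39 days.
The longest chain containing Permits totals 36 days.
So Permits can slip 7 − 4 = 3 days.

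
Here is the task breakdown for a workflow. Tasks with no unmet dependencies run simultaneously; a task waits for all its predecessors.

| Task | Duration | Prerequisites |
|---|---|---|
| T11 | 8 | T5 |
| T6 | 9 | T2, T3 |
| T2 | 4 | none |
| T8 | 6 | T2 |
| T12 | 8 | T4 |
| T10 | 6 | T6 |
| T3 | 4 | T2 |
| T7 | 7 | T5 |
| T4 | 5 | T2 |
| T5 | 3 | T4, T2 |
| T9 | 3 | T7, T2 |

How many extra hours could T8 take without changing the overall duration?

The longest chain is T2→T3→T6→T10 = 4+4+9+6 = 23; overall finish 23 hours.
Longest path through T8: 10 hours (earliest finish 10, latest finish 23).
Slack of T8 = 17 − 4 = 13 hours.

13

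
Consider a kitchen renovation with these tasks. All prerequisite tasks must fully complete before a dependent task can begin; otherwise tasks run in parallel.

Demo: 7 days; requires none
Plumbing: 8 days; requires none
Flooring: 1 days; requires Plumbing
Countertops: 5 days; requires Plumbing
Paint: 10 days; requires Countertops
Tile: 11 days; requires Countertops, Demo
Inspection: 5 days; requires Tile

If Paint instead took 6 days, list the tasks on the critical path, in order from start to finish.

Plumbing, Countertops, Tile, Inspection

Actual critical path: Plumbing→Countertops→Tile→Inspection = 8+5+11+5 = 29 ⇒ 29 days.
Paint has 6 days of float (longest path through it is 23).
That remains the longest chain; total 29 days.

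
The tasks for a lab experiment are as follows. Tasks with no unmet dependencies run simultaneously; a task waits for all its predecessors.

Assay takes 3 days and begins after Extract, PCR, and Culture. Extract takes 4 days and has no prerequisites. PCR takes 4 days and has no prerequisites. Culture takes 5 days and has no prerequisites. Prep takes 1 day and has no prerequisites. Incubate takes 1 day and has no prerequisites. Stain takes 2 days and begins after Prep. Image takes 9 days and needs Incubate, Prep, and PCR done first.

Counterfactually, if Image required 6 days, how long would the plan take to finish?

10

Critical path before the change: PCR→Image = 4+9 = 13 giving 13 days.
Since Image is critical, the -3 change carries straight to that chain (now 10 days).
No other chain overtakes it, so the finish is 10 days.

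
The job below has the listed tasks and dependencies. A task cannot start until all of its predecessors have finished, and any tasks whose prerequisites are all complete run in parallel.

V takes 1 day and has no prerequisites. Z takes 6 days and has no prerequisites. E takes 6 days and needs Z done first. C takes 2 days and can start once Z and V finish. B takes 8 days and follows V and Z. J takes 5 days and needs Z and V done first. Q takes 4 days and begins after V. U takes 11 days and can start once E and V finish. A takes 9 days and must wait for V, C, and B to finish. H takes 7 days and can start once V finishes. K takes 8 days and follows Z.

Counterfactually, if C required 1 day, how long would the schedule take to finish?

23

As given, the longest chain is Z→E→U = 6+6+11 = 23, so the finish is 23 days.
The longest path through C is only 17 days, so C has float 6.
No other chain overtakes it, so the finish is 23 days.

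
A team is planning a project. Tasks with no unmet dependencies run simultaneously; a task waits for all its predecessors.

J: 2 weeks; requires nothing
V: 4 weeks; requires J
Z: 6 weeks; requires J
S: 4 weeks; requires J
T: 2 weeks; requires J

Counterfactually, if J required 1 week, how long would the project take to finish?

Baseline: J→Z = 2+6 = 8 → 8 weeks.
J is on the critical path; changing it to 1 makes that path 7 weeks.
The critical path is still J→Z; finish is now 7 weeks.

7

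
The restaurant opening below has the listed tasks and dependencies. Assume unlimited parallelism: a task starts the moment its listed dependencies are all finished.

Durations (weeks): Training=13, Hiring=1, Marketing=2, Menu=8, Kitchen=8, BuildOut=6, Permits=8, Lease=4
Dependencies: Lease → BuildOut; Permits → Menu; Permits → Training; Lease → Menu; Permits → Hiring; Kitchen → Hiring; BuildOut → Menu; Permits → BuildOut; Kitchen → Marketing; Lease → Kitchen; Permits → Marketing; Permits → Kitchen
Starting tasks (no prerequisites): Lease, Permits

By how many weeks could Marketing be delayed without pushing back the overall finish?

4

The longest chain is Permits→BuildOut→Menu = 8+6+8 = 22; overall finish 22 weeks.
The longest chain containing Marketing totals 18 weeks.
Float = 22 − 18 = 4.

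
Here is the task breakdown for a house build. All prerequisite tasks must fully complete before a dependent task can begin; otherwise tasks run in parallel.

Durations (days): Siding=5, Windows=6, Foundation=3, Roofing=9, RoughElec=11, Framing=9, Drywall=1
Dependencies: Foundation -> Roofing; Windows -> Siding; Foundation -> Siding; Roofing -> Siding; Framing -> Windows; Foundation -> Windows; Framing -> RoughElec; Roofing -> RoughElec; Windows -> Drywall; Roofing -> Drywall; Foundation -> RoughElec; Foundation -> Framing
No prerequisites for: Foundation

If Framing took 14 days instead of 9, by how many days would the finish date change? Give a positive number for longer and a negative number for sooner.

The binding path is Foundation→Framing→Windows→Siding = 3+9+6+5 = 23; finish at 23 days.
Since Framing is critical, the +5 change carries straight to that chain (now 28 days).
The critical path is still Foundation→Framing→Windows→Siding; finish is now 28 days.
Change in finish: 28 − 23 = +5 days.

5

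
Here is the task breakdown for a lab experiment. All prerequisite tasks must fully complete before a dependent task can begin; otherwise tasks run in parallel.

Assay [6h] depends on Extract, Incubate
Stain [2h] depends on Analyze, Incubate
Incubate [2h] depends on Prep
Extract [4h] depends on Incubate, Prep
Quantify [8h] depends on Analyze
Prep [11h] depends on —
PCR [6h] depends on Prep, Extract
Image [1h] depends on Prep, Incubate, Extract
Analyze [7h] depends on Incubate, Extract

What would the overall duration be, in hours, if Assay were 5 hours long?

32

Actual critical path: Prep→Incubate→Extract→Analyze→Quantify = 11+2+4+7+8 = 32 ⇒ 32 hours.
Assay is off the critical path — its longest chain is 23 hours, giving 9 of slack.
No other chain overtakes it, so the finish is 32 hours.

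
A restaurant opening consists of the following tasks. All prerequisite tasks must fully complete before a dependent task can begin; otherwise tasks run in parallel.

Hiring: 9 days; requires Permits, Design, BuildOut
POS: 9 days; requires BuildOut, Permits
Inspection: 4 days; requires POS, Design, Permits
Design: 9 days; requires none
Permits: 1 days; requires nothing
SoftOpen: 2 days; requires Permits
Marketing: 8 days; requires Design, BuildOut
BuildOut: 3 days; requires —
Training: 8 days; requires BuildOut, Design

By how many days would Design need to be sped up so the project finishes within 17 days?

1

Current finish: 18 days; target: 17.
Design is on every critical path, so each day cut from Design cuts the finish by one (this holds down to a finish of 16).
Need 18 − 17 = 1 day off Design → Design becomes 8 days, finish becomes 17.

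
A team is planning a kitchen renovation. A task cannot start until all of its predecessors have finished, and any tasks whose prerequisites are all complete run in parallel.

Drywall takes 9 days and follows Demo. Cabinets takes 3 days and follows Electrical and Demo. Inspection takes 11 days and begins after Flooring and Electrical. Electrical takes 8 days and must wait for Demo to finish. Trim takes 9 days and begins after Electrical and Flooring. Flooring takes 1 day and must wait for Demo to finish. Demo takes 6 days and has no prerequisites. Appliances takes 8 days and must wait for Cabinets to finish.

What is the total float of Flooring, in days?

Demo→Electrical→Cabinets→Appliances = 6+8+3+8 = 25 sets the makespan at 25 days.
Flooring finishes as early as 7 and must finish by 14.
So Flooring can slip 14 − 7 = 7 days.

7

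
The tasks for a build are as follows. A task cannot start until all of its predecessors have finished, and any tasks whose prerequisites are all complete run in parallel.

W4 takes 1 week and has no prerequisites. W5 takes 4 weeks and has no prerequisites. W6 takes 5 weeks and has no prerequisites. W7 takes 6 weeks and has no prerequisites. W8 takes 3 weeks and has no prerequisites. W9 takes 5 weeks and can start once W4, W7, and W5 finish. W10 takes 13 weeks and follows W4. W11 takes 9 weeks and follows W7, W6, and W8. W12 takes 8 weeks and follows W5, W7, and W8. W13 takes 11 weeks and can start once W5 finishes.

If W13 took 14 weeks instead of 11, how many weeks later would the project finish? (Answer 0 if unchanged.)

As given, the longest chain is W5→W13 = 4+11 = 15, so the finish is 15 weeks.
Since W13 is critical, the +3 change carries straight to that chain (now 18 weeks).
The critical path is still W5→W13; finish is now 18 weeks.
Change in finish: 18 − 15 = +3 weeks.

3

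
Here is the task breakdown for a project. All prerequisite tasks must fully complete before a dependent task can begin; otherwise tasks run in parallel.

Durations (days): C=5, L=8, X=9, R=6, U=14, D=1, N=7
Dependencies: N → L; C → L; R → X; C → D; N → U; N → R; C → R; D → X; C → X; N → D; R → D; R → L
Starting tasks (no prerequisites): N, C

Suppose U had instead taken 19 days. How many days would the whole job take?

26

Actual critical path: N→R→D→X = 7+6+1+9 = 23 ⇒ 23 days.
The longest path through U is only 21 days, so U has float 2.
New critical path: N→U = 7+19 = 26 ⇒ 26 days.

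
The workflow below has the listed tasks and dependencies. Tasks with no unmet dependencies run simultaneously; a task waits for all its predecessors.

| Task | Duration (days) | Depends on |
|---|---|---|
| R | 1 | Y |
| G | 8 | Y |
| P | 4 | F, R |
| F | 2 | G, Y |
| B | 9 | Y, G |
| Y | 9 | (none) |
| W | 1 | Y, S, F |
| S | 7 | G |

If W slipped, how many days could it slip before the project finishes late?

The longest chain is Y→G→B = 9+8+9 = 26; overall finish 26 days.
The longest chain containing W totals 25 days.
So W can slip 26 − 25 = 1 day.

1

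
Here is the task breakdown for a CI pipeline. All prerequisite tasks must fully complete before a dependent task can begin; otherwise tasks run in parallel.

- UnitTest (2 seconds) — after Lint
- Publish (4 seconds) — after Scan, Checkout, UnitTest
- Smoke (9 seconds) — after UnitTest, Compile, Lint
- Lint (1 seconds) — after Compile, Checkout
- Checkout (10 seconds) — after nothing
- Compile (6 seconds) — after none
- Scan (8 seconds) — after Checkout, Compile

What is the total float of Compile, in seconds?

4

The longest chain is Checkout→Lint→UnitTest→Smoke = 10+1+2+9 = 22; overall finish 22 seconds.
Longest path through Compile: 18 seconds (earliest finish 6, latest finish 10).
Slack of Compile = 4 − 0 = 4 seconds.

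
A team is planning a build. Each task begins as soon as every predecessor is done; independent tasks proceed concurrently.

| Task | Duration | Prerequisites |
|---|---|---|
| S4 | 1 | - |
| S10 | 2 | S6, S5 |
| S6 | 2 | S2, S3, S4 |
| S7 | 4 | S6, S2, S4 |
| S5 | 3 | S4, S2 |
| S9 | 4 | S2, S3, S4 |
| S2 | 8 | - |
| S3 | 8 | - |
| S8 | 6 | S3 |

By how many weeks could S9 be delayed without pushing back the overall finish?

2

S2→S6→S7 = 8+2+4 = 14 sets the makespan at 14 weeks.
The longest chain containing S9 totals 12 weeks.
Float = 14 − 12 = 2.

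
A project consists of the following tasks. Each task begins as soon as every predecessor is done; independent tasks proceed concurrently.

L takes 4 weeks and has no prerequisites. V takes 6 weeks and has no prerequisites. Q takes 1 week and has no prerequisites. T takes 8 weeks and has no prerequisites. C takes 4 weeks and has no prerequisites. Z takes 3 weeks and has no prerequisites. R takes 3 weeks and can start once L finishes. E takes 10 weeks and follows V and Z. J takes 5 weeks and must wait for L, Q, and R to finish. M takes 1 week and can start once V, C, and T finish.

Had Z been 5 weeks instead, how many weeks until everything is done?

16

As given, the longest chain is V→E = 6+10 = 16, so the finish is 16 weeks.
The longest path through Z is only 13 weeks, so Z has float 3.
No other chain overtakes it, so the finish is 16 weeks.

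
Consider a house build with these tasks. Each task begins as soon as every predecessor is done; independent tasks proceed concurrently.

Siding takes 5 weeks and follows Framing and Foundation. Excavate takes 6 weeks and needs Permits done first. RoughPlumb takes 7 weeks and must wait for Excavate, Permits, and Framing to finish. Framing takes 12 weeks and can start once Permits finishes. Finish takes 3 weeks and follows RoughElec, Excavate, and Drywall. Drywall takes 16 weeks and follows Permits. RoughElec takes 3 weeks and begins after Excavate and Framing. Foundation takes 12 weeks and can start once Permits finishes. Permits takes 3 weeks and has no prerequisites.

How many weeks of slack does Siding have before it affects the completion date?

The longest chain is Permits→Framing→RoughPlumb = 3+12+7 = 22; overall finish 22 weeks.
Siding finishes as early as 20 and must finish by 22.
Slack of Siding = 17 − 15 = 2 weeks.

2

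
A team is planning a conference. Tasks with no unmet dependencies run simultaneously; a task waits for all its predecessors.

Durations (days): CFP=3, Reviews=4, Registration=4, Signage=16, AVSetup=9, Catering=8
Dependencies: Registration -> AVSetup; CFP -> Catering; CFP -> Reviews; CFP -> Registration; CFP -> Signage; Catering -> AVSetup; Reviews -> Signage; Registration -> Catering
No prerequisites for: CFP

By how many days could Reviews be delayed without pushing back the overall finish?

1

CFP→Registration→Catering→AVSetup = 3+4+8+9 = 24 sets the makespan at 24 days.
Reviews finishes as early as 7 and must finish by 8.
So Reviews can slip 8 − 7 = 1 day.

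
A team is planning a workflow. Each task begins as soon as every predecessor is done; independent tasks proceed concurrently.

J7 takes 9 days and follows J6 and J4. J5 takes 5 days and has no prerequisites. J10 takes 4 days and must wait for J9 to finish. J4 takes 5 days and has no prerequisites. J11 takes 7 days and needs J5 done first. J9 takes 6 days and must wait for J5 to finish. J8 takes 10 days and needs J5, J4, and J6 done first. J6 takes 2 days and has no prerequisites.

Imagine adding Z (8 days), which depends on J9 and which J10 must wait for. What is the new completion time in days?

Originally the schedule takes 15 days.
With Z inserted, J10 now waits for max(J9, Z).
New critical path: J5→J9→Z→J10 = 5+6+8+4 = 23 ⇒ 23 days.

23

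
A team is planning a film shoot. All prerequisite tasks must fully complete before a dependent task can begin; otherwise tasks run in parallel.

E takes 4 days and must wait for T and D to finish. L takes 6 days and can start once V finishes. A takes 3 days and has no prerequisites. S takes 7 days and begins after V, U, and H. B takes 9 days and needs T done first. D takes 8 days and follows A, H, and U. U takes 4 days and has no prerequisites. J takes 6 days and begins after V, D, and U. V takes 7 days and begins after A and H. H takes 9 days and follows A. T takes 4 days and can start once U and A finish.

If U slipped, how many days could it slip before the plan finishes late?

8

A→H→V→S = 3+9+7+7 = 26 sets the makespan at 26 days.
The longest chain containing U totals 18 days.
Float = 26 − 18 = 8.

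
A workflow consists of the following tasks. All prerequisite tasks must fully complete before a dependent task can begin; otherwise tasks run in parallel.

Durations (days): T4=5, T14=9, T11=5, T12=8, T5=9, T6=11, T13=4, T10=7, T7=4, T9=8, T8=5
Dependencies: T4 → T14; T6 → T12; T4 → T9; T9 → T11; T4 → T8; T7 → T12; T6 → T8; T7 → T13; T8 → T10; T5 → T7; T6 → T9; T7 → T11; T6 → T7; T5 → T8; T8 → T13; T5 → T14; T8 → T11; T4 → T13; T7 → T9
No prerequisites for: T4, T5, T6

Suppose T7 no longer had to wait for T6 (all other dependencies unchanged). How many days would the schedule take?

Original critical path: T6→T7→T9→T11 = 11+4+8+5 = 28 ⇒ 28 days.
Without T6→T7, T7's earliest start moves from 11 to 9.
The longest chain is now T5→T7→T9→T11 = 9+4+8+5 = 26, so the schedule takes 26 days.

26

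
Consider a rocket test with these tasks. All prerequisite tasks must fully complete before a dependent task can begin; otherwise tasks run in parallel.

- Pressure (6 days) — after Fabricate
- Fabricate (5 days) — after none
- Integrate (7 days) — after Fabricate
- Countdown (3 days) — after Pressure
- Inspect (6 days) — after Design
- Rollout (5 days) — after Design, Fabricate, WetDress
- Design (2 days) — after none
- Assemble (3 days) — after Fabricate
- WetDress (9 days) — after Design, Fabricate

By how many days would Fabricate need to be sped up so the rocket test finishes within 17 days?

2

Current finish: 19 days; target: 17.
Fabricate is on every critical path, so each day cut from Fabricate cuts the finish by one (this holds down to a finish of 16).
Need 19 − 17 = 2 days off Fabricate → Fabricate becomes 3 days, finish becomes 17.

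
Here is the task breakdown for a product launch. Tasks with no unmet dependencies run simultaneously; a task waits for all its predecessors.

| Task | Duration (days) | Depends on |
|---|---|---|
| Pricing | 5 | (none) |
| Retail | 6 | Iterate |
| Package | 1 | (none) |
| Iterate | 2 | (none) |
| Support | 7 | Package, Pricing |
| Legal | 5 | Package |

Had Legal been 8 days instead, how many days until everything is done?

12

Baseline: Pricing→Support = 5+7 = 12 → 12 days.
The longest path through Legal is only 6 days, so Legal has float 6.
That remains the longest chain; total 12 days.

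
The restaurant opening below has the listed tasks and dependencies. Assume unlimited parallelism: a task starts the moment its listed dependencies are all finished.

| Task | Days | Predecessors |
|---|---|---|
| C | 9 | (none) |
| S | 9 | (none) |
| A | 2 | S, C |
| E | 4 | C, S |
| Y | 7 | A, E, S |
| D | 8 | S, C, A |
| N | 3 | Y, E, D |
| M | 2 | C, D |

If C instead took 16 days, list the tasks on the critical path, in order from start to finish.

C, E, Y, N

Critical path before the change: C→E→Y→N = 9+4+7+3 = 23 giving 23 days.
Since C is critical, the +7 change carries straight to that chain (now 30 days).
No other chain overtakes it, so the finish is 30 days.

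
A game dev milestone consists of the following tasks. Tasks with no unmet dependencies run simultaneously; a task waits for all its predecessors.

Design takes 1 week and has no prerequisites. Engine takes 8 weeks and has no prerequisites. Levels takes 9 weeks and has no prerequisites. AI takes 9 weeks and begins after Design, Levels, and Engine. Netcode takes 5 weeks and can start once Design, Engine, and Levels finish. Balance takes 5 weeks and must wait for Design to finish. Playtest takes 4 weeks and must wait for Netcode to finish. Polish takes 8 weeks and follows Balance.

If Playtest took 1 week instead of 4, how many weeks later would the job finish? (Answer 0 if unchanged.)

Actual critical path: Levels→Netcode→Playtest = 9+5+4 = 18 ⇒ 18 weeks.
Since Playtest is critical, the -3 change carries straight to that chain (now 15 weeks).
New critical path: Levels→AI = 9+9 = 18 ⇒ 18 weeks.
Change in finish: 18 − 18 = +0 weeks.

0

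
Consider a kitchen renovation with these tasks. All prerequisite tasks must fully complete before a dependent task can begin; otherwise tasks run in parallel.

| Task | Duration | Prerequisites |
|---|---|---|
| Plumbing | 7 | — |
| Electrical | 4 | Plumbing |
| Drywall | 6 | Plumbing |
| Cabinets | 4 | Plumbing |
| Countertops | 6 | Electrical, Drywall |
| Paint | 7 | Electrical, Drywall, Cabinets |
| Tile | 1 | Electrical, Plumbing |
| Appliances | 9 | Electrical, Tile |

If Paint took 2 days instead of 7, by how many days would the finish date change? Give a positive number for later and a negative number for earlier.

Critical path before the change: Plumbing→Electrical→Tile→Appliances = 7+4+1+9 = 21 giving 21 days.
The longest path through Paint is only 20 days, so Paint has float 1.
No other chain overtakes it, so the finish is 21 days.
Change in finish: 21 − 21 = +0 days.

0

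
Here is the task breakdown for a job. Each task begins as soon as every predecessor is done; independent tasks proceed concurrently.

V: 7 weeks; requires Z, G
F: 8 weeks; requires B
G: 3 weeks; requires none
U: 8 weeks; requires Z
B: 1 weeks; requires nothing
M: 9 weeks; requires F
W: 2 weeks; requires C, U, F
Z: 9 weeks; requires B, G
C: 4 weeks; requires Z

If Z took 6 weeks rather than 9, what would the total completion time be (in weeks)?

Baseline: G→Z→U→W = 3+9+8+2 = 22 → 22 weeks.
Z lies on that path, so at 6 weeks the path becomes 19 weeks.
No other chain overtakes it, so the finish is 19 weeks.

19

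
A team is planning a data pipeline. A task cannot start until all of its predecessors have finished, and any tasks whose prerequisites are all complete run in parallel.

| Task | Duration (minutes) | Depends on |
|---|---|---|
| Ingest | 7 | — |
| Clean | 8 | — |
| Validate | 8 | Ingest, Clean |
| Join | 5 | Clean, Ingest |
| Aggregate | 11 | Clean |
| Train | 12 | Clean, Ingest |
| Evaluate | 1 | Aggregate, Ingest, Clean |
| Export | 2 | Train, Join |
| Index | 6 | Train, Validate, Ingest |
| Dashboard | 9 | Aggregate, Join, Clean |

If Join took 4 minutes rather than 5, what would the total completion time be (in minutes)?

28

Critical path before the change: Clean→Aggregate→Dashboard = 8+11+9 = 28 giving 28 minutes.
Join is off the critical path — its longest chain is 22 minutes, giving 6 of slack.
The critical path is still Clean→Aggregate→Dashboard; finish is now 28 minutes.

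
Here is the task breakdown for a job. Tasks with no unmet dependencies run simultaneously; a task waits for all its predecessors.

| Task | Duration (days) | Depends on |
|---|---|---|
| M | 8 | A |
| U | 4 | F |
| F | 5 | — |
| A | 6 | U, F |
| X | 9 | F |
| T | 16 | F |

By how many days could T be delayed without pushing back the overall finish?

F→U→A→M = 5+4+6+8 = 23 sets the makespan at 23 days.
The longest chain containing T totals 21 days.
Float = 23 − 21 = 2.

2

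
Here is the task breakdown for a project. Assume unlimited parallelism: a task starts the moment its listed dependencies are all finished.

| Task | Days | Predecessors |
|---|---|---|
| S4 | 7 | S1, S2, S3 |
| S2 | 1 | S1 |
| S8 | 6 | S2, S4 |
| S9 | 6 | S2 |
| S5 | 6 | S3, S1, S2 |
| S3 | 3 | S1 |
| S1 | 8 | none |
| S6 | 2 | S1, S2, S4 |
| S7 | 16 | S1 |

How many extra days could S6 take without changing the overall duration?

4

The longest chain is S1→S3→S4→S8 = 8+3+7+6 = 24; overall finish 24 days.
Longest path through S6: 20 days (earliest finish 20, latest finish 24).
Float = 24 − 20 = 4.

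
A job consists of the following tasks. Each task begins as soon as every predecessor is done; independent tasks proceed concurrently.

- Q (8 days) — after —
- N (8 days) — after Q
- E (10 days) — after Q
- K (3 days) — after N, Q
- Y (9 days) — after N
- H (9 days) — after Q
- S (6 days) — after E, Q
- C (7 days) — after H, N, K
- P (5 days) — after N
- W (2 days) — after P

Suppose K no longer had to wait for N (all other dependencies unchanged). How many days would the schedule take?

Original critical path: Q→N→K→C = 8+8+3+7 = 26 ⇒ 26 days.
Without N→K, K's earliest start moves from 16 to 8.
New critical path: Q→N→Y = 8+8+9 = 25 ⇒ 25 days.

25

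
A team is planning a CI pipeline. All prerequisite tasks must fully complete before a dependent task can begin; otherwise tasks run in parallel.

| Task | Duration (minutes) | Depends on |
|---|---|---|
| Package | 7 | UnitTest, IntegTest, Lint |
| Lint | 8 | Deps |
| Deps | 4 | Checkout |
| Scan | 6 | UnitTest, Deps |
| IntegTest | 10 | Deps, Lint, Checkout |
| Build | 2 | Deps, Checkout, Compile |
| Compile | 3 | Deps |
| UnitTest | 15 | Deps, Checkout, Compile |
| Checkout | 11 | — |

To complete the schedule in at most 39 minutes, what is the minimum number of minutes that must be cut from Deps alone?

1

Current finish: 40 minutes; target: 39.
Deps is on every critical path, so each minute cut from Deps cuts the finish by one (this holds down to a finish of 37).
Need 40 − 39 = 1 minute off Deps → Deps becomes 3 minutes, finish becomes 39.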